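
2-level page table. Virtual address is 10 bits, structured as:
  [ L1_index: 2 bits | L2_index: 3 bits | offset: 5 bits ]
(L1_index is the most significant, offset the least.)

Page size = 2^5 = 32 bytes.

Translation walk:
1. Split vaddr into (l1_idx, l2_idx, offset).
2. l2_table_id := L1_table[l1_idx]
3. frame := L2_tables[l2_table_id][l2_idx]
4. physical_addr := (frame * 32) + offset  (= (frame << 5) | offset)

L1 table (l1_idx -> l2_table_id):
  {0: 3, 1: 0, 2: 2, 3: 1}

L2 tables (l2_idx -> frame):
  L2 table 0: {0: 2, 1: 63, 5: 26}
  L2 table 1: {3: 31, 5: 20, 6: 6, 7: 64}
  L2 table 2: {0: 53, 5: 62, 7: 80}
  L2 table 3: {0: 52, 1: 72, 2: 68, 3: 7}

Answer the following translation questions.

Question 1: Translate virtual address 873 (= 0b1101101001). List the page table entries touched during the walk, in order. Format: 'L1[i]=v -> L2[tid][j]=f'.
vaddr = 873 = 0b1101101001
Split: l1_idx=3, l2_idx=3, offset=9

Answer: L1[3]=1 -> L2[1][3]=31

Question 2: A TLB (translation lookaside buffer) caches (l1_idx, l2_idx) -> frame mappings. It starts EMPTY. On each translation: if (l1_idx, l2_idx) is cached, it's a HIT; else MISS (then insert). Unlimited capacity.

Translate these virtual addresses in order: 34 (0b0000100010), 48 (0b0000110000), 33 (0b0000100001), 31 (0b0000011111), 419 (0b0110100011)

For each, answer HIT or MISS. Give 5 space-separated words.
vaddr=34: (0,1) not in TLB -> MISS, insert
vaddr=48: (0,1) in TLB -> HIT
vaddr=33: (0,1) in TLB -> HIT
vaddr=31: (0,0) not in TLB -> MISS, insert
vaddr=419: (1,5) not in TLB -> MISS, insert

Answer: MISS HIT HIT MISS MISS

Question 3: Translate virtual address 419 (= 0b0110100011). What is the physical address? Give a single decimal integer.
Answer: 835

Derivation:
vaddr = 419 = 0b0110100011
Split: l1_idx=1, l2_idx=5, offset=3
L1[1] = 0
L2[0][5] = 26
paddr = 26 * 32 + 3 = 835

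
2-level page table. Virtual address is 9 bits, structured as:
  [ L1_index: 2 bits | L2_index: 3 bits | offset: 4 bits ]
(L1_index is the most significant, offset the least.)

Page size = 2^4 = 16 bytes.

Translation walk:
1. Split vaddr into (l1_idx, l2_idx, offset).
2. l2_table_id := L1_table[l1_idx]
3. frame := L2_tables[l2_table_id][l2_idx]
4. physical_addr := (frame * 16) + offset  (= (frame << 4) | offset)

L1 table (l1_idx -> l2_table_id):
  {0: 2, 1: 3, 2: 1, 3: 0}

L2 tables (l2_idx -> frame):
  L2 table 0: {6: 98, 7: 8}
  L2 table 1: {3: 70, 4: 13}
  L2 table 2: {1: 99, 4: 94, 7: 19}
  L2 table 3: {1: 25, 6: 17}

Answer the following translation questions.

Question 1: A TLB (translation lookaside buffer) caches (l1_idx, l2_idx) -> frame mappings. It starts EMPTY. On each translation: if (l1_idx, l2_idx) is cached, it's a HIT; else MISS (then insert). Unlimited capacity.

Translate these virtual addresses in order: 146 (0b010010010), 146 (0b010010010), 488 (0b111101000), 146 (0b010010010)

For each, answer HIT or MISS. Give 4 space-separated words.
Answer: MISS HIT MISS HIT

Derivation:
vaddr=146: (1,1) not in TLB -> MISS, insert
vaddr=146: (1,1) in TLB -> HIT
vaddr=488: (3,6) not in TLB -> MISS, insert
vaddr=146: (1,1) in TLB -> HIT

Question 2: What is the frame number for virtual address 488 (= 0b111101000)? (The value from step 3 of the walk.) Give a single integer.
Answer: 98

Derivation:
vaddr = 488: l1_idx=3, l2_idx=6
L1[3] = 0; L2[0][6] = 98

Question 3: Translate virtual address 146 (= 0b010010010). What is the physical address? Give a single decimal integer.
Answer: 402

Derivation:
vaddr = 146 = 0b010010010
Split: l1_idx=1, l2_idx=1, offset=2
L1[1] = 3
L2[3][1] = 25
paddr = 25 * 16 + 2 = 402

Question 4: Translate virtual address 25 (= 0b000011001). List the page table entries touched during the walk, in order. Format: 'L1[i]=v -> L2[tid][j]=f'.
Answer: L1[0]=2 -> L2[2][1]=99

Derivation:
vaddr = 25 = 0b000011001
Split: l1_idx=0, l2_idx=1, offset=9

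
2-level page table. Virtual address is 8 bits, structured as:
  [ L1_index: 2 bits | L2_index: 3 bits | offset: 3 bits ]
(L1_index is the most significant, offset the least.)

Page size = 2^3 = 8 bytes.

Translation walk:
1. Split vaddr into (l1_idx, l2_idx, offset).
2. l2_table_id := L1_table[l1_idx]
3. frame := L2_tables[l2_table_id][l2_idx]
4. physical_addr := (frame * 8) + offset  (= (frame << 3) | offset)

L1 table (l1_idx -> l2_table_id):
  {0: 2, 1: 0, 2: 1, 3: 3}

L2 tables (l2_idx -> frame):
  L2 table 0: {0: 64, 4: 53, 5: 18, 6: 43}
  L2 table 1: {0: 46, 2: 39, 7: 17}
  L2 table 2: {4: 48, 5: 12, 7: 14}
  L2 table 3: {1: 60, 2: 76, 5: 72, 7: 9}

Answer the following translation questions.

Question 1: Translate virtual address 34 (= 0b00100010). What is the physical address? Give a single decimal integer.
Answer: 386

Derivation:
vaddr = 34 = 0b00100010
Split: l1_idx=0, l2_idx=4, offset=2
L1[0] = 2
L2[2][4] = 48
paddr = 48 * 8 + 2 = 386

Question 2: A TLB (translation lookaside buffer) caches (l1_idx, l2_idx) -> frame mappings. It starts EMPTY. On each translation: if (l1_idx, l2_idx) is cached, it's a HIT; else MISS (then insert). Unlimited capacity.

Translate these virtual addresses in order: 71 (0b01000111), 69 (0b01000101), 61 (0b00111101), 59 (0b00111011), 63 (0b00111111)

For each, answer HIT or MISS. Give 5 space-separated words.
vaddr=71: (1,0) not in TLB -> MISS, insert
vaddr=69: (1,0) in TLB -> HIT
vaddr=61: (0,7) not in TLB -> MISS, insert
vaddr=59: (0,7) in TLB -> HIT
vaddr=63: (0,7) in TLB -> HIT

Answer: MISS HIT MISS HIT HIT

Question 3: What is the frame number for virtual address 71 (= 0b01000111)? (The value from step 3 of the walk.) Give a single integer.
Answer: 64

Derivation:
vaddr = 71: l1_idx=1, l2_idx=0
L1[1] = 0; L2[0][0] = 64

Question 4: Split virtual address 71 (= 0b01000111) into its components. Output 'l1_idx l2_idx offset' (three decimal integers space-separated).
vaddr = 71 = 0b01000111
  top 2 bits -> l1_idx = 1
  next 3 bits -> l2_idx = 0
  bottom 3 bits -> offset = 7

Answer: 1 0 7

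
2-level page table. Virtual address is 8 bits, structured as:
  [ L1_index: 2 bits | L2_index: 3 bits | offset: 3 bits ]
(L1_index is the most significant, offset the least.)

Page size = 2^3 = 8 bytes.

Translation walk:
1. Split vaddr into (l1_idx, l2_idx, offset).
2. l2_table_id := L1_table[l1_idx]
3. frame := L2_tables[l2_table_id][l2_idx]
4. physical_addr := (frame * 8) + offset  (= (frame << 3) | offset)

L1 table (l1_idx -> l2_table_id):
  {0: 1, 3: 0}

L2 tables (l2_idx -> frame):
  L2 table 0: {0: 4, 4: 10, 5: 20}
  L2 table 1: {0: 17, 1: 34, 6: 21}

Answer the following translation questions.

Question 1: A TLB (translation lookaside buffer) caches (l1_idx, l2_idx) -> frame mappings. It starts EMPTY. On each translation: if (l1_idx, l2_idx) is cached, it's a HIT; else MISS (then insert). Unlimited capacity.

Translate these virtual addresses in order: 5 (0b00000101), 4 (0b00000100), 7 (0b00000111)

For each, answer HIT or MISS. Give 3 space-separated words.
vaddr=5: (0,0) not in TLB -> MISS, insert
vaddr=4: (0,0) in TLB -> HIT
vaddr=7: (0,0) in TLB -> HIT

Answer: MISS HIT HIT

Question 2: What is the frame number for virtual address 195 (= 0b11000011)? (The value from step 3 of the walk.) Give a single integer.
Answer: 4

Derivation:
vaddr = 195: l1_idx=3, l2_idx=0
L1[3] = 0; L2[0][0] = 4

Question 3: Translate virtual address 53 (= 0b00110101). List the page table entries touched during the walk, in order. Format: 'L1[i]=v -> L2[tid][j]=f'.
vaddr = 53 = 0b00110101
Split: l1_idx=0, l2_idx=6, offset=5

Answer: L1[0]=1 -> L2[1][6]=21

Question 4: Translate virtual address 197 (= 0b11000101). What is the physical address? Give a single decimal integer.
Answer: 37

Derivation:
vaddr = 197 = 0b11000101
Split: l1_idx=3, l2_idx=0, offset=5
L1[3] = 0
L2[0][0] = 4
paddr = 4 * 8 + 5 = 37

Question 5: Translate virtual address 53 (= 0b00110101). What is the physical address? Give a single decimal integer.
Answer: 173

Derivation:
vaddr = 53 = 0b00110101
Split: l1_idx=0, l2_idx=6, offset=5
L1[0] = 1
L2[1][6] = 21
paddr = 21 * 8 + 5 = 173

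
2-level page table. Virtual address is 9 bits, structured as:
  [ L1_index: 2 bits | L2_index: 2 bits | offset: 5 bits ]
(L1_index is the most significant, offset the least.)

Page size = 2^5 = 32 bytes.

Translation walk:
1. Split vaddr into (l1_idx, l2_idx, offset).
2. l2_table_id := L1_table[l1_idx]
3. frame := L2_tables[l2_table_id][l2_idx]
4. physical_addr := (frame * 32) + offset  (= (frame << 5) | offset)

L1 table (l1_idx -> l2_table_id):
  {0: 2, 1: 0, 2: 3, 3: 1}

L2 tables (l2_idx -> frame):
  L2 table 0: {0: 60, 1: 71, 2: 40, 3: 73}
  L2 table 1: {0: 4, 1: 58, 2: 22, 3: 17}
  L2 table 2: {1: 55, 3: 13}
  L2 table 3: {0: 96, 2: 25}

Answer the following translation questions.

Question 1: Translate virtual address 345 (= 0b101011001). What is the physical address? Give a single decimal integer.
Answer: 825

Derivation:
vaddr = 345 = 0b101011001
Split: l1_idx=2, l2_idx=2, offset=25
L1[2] = 3
L2[3][2] = 25
paddr = 25 * 32 + 25 = 825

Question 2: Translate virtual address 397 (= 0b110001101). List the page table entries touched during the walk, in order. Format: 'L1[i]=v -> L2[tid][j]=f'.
vaddr = 397 = 0b110001101
Split: l1_idx=3, l2_idx=0, offset=13

Answer: L1[3]=1 -> L2[1][0]=4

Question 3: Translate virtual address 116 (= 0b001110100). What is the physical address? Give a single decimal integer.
Answer: 436

Derivation:
vaddr = 116 = 0b001110100
Split: l1_idx=0, l2_idx=3, offset=20
L1[0] = 2
L2[2][3] = 13
paddr = 13 * 32 + 20 = 436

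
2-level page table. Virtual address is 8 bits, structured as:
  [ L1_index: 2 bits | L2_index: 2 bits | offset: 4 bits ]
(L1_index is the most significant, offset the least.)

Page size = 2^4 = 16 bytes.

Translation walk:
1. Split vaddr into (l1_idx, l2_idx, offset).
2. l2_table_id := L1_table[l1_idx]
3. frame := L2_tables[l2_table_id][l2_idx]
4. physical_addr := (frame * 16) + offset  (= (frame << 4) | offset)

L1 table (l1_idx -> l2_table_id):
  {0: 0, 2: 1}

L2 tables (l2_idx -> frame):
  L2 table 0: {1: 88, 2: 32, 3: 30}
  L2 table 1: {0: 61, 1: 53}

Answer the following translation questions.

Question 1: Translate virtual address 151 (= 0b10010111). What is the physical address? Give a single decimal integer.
Answer: 855

Derivation:
vaddr = 151 = 0b10010111
Split: l1_idx=2, l2_idx=1, offset=7
L1[2] = 1
L2[1][1] = 53
paddr = 53 * 16 + 7 = 855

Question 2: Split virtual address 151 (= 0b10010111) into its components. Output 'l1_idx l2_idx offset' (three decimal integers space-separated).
Answer: 2 1 7

Derivation:
vaddr = 151 = 0b10010111
  top 2 bits -> l1_idx = 2
  next 2 bits -> l2_idx = 1
  bottom 4 bits -> offset = 7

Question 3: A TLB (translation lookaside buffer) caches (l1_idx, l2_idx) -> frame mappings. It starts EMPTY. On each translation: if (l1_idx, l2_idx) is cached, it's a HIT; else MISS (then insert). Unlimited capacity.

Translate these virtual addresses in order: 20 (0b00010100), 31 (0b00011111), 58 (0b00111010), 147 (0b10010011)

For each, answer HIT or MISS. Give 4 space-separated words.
Answer: MISS HIT MISS MISS

Derivation:
vaddr=20: (0,1) not in TLB -> MISS, insert
vaddr=31: (0,1) in TLB -> HIT
vaddr=58: (0,3) not in TLB -> MISS, insert
vaddr=147: (2,1) not in TLB -> MISS, insert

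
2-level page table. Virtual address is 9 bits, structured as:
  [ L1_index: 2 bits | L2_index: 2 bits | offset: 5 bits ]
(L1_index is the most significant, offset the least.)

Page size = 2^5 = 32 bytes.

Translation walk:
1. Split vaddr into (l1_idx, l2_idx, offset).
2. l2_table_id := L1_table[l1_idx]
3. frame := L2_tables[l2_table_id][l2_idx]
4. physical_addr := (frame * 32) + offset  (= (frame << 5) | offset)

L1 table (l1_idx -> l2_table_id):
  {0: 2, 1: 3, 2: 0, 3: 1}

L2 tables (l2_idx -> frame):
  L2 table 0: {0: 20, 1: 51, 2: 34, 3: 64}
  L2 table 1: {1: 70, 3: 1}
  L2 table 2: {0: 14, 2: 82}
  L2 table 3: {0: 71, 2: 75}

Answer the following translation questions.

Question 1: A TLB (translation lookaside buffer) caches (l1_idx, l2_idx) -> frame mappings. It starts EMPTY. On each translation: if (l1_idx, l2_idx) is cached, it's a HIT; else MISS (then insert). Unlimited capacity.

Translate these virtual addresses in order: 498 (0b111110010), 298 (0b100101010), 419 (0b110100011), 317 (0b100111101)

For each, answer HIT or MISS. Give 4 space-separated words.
vaddr=498: (3,3) not in TLB -> MISS, insert
vaddr=298: (2,1) not in TLB -> MISS, insert
vaddr=419: (3,1) not in TLB -> MISS, insert
vaddr=317: (2,1) in TLB -> HIT

Answer: MISS MISS MISS HIT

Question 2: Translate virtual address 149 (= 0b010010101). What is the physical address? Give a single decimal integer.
vaddr = 149 = 0b010010101
Split: l1_idx=1, l2_idx=0, offset=21
L1[1] = 3
L2[3][0] = 71
paddr = 71 * 32 + 21 = 2293

Answer: 2293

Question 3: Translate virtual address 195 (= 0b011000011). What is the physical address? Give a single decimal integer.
Answer: 2403

Derivation:
vaddr = 195 = 0b011000011
Split: l1_idx=1, l2_idx=2, offset=3
L1[1] = 3
L2[3][2] = 75
paddr = 75 * 32 + 3 = 2403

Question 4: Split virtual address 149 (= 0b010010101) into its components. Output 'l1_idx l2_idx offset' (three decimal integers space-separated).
vaddr = 149 = 0b010010101
  top 2 bits -> l1_idx = 1
  next 2 bits -> l2_idx = 0
  bottom 5 bits -> offset = 21

Answer: 1 0 21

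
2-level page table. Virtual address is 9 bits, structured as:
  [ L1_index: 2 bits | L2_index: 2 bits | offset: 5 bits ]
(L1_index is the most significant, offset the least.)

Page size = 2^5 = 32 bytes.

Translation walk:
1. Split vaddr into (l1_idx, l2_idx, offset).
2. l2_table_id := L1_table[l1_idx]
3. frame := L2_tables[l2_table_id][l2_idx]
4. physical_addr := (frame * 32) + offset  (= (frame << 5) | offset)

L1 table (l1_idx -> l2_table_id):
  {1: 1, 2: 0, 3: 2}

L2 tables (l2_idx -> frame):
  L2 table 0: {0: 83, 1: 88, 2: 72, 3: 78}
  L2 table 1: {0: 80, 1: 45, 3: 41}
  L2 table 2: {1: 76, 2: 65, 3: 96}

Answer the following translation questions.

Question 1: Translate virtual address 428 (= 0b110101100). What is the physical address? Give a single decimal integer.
vaddr = 428 = 0b110101100
Split: l1_idx=3, l2_idx=1, offset=12
L1[3] = 2
L2[2][1] = 76
paddr = 76 * 32 + 12 = 2444

Answer: 2444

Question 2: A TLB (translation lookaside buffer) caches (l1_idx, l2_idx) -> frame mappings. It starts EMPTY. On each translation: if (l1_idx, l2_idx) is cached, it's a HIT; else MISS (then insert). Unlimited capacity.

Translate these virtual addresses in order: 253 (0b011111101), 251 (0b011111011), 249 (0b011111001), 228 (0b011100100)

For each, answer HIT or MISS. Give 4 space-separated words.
vaddr=253: (1,3) not in TLB -> MISS, insert
vaddr=251: (1,3) in TLB -> HIT
vaddr=249: (1,3) in TLB -> HIT
vaddr=228: (1,3) in TLB -> HIT

Answer: MISS HIT HIT HIT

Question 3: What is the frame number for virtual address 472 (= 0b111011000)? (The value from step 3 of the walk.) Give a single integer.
Answer: 65

Derivation:
vaddr = 472: l1_idx=3, l2_idx=2
L1[3] = 2; L2[2][2] = 65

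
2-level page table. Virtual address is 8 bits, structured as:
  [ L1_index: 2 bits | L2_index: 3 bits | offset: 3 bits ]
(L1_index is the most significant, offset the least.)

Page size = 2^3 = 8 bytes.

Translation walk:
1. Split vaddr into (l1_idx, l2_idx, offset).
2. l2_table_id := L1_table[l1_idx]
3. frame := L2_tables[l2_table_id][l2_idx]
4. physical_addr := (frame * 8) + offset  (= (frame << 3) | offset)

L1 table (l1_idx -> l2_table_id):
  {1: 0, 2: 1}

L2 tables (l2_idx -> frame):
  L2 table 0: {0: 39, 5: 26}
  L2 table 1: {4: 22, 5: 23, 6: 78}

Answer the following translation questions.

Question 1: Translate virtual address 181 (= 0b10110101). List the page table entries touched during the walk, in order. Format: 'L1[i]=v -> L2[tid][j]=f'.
Answer: L1[2]=1 -> L2[1][6]=78

Derivation:
vaddr = 181 = 0b10110101
Split: l1_idx=2, l2_idx=6, offset=5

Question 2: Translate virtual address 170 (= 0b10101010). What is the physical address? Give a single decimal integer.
Answer: 186

Derivation:
vaddr = 170 = 0b10101010
Split: l1_idx=2, l2_idx=5, offset=2
L1[2] = 1
L2[1][5] = 23
paddr = 23 * 8 + 2 = 186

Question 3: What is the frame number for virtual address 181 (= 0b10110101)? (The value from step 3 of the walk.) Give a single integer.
Answer: 78

Derivation:
vaddr = 181: l1_idx=2, l2_idx=6
L1[2] = 1; L2[1][6] = 78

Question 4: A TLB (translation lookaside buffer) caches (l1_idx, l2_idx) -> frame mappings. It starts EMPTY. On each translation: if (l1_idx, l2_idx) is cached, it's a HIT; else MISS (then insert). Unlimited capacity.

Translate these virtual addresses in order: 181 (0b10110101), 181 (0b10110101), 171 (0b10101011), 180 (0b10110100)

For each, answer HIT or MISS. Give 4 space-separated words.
vaddr=181: (2,6) not in TLB -> MISS, insert
vaddr=181: (2,6) in TLB -> HIT
vaddr=171: (2,5) not in TLB -> MISS, insert
vaddr=180: (2,6) in TLB -> HIT

Answer: MISS HIT MISS HIT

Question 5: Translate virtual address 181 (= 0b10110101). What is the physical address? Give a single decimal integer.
vaddr = 181 = 0b10110101
Split: l1_idx=2, l2_idx=6, offset=5
L1[2] = 1
L2[1][6] = 78
paddr = 78 * 8 + 5 = 629

Answer: 629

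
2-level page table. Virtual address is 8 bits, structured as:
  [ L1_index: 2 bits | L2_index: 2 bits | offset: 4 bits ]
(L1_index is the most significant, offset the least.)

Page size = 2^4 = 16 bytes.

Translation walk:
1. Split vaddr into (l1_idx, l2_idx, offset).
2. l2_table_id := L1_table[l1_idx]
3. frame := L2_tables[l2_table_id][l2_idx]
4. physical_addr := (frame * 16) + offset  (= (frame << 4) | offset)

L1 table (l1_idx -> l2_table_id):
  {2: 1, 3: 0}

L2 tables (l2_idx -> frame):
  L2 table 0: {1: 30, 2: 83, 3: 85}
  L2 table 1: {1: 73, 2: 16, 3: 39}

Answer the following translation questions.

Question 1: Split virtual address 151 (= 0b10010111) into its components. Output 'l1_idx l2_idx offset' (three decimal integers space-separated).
Answer: 2 1 7

Derivation:
vaddr = 151 = 0b10010111
  top 2 bits -> l1_idx = 2
  next 2 bits -> l2_idx = 1
  bottom 4 bits -> offset = 7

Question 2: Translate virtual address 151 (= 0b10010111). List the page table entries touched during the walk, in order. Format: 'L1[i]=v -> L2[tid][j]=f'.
Answer: L1[2]=1 -> L2[1][1]=73

Derivation:
vaddr = 151 = 0b10010111
Split: l1_idx=2, l2_idx=1, offset=7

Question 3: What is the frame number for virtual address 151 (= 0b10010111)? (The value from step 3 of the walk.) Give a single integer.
vaddr = 151: l1_idx=2, l2_idx=1
L1[2] = 1; L2[1][1] = 73

Answer: 73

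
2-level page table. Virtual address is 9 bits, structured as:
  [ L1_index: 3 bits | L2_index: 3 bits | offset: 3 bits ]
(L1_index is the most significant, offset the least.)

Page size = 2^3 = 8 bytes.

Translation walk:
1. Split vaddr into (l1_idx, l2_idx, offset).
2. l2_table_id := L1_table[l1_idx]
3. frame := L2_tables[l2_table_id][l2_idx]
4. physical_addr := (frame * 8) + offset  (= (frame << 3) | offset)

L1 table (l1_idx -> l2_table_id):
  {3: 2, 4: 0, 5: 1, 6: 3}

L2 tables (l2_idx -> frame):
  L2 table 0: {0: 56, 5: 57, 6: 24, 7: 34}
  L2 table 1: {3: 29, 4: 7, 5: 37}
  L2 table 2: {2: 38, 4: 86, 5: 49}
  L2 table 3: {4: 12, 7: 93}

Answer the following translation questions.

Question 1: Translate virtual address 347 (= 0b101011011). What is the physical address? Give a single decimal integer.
Answer: 235

Derivation:
vaddr = 347 = 0b101011011
Split: l1_idx=5, l2_idx=3, offset=3
L1[5] = 1
L2[1][3] = 29
paddr = 29 * 8 + 3 = 235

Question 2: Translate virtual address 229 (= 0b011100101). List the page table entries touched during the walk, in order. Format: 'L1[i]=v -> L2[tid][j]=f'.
vaddr = 229 = 0b011100101
Split: l1_idx=3, l2_idx=4, offset=5

Answer: L1[3]=2 -> L2[2][4]=86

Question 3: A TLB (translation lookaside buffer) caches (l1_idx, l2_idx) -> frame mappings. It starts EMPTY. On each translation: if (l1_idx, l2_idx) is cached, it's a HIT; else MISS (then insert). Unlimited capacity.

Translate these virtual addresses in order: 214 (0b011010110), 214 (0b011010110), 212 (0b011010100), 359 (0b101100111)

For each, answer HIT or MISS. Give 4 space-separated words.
Answer: MISS HIT HIT MISS

Derivation:
vaddr=214: (3,2) not in TLB -> MISS, insert
vaddr=214: (3,2) in TLB -> HIT
vaddr=212: (3,2) in TLB -> HIT
vaddr=359: (5,4) not in TLB -> MISS, insert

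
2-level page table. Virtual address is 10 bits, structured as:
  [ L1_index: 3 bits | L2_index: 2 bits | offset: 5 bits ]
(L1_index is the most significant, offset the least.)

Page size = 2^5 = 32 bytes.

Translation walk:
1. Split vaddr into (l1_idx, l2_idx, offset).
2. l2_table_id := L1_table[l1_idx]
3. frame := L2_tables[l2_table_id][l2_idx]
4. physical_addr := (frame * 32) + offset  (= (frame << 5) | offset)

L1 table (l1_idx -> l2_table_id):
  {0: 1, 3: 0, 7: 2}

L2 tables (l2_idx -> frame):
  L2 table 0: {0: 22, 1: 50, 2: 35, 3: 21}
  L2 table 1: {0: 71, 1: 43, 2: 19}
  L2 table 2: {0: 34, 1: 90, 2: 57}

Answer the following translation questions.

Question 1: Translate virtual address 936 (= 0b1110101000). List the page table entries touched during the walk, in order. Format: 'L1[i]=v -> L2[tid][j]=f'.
Answer: L1[7]=2 -> L2[2][1]=90

Derivation:
vaddr = 936 = 0b1110101000
Split: l1_idx=7, l2_idx=1, offset=8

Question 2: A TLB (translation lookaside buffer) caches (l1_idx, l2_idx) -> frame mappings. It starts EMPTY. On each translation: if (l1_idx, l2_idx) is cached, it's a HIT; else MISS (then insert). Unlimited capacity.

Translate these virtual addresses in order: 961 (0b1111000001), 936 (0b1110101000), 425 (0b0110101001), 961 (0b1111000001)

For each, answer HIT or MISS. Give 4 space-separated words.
Answer: MISS MISS MISS HIT

Derivation:
vaddr=961: (7,2) not in TLB -> MISS, insert
vaddr=936: (7,1) not in TLB -> MISS, insert
vaddr=425: (3,1) not in TLB -> MISS, insert
vaddr=961: (7,2) in TLB -> HIT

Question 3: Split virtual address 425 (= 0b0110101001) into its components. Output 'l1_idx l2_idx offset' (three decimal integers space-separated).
vaddr = 425 = 0b0110101001
  top 3 bits -> l1_idx = 3
  next 2 bits -> l2_idx = 1
  bottom 5 bits -> offset = 9

Answer: 3 1 9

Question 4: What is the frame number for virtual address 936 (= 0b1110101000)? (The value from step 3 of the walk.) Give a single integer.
Answer: 90

Derivation:
vaddr = 936: l1_idx=7, l2_idx=1
L1[7] = 2; L2[2][1] = 90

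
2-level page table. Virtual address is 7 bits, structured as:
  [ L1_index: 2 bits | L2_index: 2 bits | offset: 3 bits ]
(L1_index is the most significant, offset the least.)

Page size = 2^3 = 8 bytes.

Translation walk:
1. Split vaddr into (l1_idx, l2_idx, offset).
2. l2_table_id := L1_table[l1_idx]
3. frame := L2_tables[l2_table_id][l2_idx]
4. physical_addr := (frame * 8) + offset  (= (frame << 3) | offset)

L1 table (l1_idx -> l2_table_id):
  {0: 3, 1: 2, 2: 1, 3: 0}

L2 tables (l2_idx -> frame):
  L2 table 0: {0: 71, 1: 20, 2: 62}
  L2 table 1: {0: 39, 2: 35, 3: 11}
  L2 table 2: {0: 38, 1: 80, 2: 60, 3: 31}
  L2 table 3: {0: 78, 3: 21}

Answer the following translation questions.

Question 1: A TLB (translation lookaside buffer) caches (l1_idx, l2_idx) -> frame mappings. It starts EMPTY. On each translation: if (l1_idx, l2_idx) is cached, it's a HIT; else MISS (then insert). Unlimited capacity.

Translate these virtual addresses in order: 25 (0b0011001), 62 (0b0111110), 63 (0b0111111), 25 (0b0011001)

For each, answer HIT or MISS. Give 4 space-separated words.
Answer: MISS MISS HIT HIT

Derivation:
vaddr=25: (0,3) not in TLB -> MISS, insert
vaddr=62: (1,3) not in TLB -> MISS, insert
vaddr=63: (1,3) in TLB -> HIT
vaddr=25: (0,3) in TLB -> HIT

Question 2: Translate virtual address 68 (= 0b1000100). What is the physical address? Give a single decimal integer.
Answer: 316

Derivation:
vaddr = 68 = 0b1000100
Split: l1_idx=2, l2_idx=0, offset=4
L1[2] = 1
L2[1][0] = 39
paddr = 39 * 8 + 4 = 316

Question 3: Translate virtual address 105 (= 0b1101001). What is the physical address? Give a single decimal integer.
Answer: 161

Derivation:
vaddr = 105 = 0b1101001
Split: l1_idx=3, l2_idx=1, offset=1
L1[3] = 0
L2[0][1] = 20
paddr = 20 * 8 + 1 = 161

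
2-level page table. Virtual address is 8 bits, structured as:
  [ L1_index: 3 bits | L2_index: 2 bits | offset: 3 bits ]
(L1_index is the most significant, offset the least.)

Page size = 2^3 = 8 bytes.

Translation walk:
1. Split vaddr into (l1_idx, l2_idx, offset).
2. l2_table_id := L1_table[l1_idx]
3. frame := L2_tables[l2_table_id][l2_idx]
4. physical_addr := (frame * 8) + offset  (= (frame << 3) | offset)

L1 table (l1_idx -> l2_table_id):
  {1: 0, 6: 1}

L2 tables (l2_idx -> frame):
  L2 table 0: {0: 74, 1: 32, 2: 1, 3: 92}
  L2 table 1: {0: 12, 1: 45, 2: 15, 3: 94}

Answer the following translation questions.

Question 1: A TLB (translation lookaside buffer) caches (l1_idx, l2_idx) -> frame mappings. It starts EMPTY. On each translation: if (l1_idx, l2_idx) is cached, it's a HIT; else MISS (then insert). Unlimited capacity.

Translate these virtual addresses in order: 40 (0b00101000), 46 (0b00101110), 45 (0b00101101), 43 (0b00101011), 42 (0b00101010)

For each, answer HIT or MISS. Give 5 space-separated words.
Answer: MISS HIT HIT HIT HIT

Derivation:
vaddr=40: (1,1) not in TLB -> MISS, insert
vaddr=46: (1,1) in TLB -> HIT
vaddr=45: (1,1) in TLB -> HIT
vaddr=43: (1,1) in TLB -> HIT
vaddr=42: (1,1) in TLB -> HIT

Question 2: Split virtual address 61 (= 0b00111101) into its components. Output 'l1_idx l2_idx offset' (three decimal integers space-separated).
vaddr = 61 = 0b00111101
  top 3 bits -> l1_idx = 1
  next 2 bits -> l2_idx = 3
  bottom 3 bits -> offset = 5

Answer: 1 3 5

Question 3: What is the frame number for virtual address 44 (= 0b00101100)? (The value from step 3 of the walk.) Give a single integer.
Answer: 32

Derivation:
vaddr = 44: l1_idx=1, l2_idx=1
L1[1] = 0; L2[0][1] = 32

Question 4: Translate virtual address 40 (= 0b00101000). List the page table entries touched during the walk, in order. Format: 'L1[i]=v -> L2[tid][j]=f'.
Answer: L1[1]=0 -> L2[0][1]=32

Derivation:
vaddr = 40 = 0b00101000
Split: l1_idx=1, l2_idx=1, offset=0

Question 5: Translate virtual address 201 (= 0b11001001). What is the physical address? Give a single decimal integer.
vaddr = 201 = 0b11001001
Split: l1_idx=6, l2_idx=1, offset=1
L1[6] = 1
L2[1][1] = 45
paddr = 45 * 8 + 1 = 361

Answer: 361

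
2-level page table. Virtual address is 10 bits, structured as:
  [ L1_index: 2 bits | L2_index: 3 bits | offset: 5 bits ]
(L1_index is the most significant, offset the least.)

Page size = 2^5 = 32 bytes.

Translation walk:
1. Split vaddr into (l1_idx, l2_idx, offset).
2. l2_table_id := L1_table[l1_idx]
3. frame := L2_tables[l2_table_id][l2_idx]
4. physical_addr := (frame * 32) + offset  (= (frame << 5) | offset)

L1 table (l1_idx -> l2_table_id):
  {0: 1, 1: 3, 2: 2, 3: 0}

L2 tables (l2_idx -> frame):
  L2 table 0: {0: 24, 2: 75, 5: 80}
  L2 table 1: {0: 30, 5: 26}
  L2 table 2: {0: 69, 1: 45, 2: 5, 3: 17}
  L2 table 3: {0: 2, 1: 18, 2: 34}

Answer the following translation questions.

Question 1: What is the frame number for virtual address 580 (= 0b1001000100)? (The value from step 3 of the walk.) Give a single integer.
vaddr = 580: l1_idx=2, l2_idx=2
L1[2] = 2; L2[2][2] = 5

Answer: 5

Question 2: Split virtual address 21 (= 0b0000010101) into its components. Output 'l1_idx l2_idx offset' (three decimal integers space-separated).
Answer: 0 0 21

Derivation:
vaddr = 21 = 0b0000010101
  top 2 bits -> l1_idx = 0
  next 3 bits -> l2_idx = 0
  bottom 5 bits -> offset = 21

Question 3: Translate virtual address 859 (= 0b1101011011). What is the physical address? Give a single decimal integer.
vaddr = 859 = 0b1101011011
Split: l1_idx=3, l2_idx=2, offset=27
L1[3] = 0
L2[0][2] = 75
paddr = 75 * 32 + 27 = 2427

Answer: 2427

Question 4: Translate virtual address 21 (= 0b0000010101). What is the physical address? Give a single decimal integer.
Answer: 981

Derivation:
vaddr = 21 = 0b0000010101
Split: l1_idx=0, l2_idx=0, offset=21
L1[0] = 1
L2[1][0] = 30
paddr = 30 * 32 + 21 = 981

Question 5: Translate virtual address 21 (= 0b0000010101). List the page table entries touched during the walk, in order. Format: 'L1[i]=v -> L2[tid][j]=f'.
vaddr = 21 = 0b0000010101
Split: l1_idx=0, l2_idx=0, offset=21

Answer: L1[0]=1 -> L2[1][0]=30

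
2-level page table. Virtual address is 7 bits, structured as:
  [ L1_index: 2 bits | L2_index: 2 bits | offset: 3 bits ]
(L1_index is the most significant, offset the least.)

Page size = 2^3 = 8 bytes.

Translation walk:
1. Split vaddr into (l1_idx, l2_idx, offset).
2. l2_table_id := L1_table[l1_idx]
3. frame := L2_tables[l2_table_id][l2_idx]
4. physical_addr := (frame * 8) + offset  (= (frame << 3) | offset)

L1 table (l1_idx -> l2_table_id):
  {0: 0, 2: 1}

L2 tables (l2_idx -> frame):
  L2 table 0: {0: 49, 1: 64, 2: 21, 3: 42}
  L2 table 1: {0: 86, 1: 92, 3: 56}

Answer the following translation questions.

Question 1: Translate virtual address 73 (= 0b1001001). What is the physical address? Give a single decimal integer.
vaddr = 73 = 0b1001001
Split: l1_idx=2, l2_idx=1, offset=1
L1[2] = 1
L2[1][1] = 92
paddr = 92 * 8 + 1 = 737

Answer: 737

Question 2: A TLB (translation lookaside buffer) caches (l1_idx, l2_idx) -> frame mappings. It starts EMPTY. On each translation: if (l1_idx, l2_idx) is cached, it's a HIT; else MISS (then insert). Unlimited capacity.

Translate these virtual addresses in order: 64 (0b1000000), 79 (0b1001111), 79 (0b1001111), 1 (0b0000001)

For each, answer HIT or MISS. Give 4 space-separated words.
vaddr=64: (2,0) not in TLB -> MISS, insert
vaddr=79: (2,1) not in TLB -> MISS, insert
vaddr=79: (2,1) in TLB -> HIT
vaddr=1: (0,0) not in TLB -> MISS, insert

Answer: MISS MISS HIT MISS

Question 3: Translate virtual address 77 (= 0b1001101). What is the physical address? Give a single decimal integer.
vaddr = 77 = 0b1001101
Split: l1_idx=2, l2_idx=1, offset=5
L1[2] = 1
L2[1][1] = 92
paddr = 92 * 8 + 5 = 741

Answer: 741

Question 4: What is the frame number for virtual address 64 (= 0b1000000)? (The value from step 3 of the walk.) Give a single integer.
vaddr = 64: l1_idx=2, l2_idx=0
L1[2] = 1; L2[1][0] = 86

Answer: 86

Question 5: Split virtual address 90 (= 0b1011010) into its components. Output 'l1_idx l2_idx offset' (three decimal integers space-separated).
vaddr = 90 = 0b1011010
  top 2 bits -> l1_idx = 2
  next 2 bits -> l2_idx = 3
  bottom 3 bits -> offset = 2

Answer: 2 3 2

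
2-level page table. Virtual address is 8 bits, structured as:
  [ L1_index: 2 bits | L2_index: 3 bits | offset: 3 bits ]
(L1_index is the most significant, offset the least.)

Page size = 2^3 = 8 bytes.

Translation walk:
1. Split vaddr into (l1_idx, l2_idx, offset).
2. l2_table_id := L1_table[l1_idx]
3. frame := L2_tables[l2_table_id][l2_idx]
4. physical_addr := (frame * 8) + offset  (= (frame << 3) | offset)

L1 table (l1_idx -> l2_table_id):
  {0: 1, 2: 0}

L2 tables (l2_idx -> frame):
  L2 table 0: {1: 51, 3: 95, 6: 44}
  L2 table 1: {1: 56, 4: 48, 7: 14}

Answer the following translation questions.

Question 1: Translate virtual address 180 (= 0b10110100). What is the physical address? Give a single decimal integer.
Answer: 356

Derivation:
vaddr = 180 = 0b10110100
Split: l1_idx=2, l2_idx=6, offset=4
L1[2] = 0
L2[0][6] = 44
paddr = 44 * 8 + 4 = 356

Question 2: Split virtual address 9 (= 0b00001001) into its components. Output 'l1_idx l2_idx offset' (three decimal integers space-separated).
vaddr = 9 = 0b00001001
  top 2 bits -> l1_idx = 0
  next 3 bits -> l2_idx = 1
  bottom 3 bits -> offset = 1

Answer: 0 1 1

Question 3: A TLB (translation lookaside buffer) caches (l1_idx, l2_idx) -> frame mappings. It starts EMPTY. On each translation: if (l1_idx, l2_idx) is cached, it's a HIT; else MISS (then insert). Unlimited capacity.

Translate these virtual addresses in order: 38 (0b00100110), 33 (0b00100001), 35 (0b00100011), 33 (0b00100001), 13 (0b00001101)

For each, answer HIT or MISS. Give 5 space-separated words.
vaddr=38: (0,4) not in TLB -> MISS, insert
vaddr=33: (0,4) in TLB -> HIT
vaddr=35: (0,4) in TLB -> HIT
vaddr=33: (0,4) in TLB -> HIT
vaddr=13: (0,1) not in TLB -> MISS, insert

Answer: MISS HIT HIT HIT MISS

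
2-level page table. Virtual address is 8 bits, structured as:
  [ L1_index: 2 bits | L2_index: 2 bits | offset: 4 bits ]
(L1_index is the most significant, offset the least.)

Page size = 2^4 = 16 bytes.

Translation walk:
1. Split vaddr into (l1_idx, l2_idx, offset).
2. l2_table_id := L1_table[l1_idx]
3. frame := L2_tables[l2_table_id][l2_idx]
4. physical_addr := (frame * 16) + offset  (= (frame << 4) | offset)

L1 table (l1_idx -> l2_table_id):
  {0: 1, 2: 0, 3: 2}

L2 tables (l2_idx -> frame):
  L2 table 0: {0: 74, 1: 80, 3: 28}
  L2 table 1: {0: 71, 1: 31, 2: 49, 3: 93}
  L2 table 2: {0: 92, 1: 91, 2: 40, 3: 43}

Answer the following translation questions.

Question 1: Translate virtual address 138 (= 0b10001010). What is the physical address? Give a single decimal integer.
Answer: 1194

Derivation:
vaddr = 138 = 0b10001010
Split: l1_idx=2, l2_idx=0, offset=10
L1[2] = 0
L2[0][0] = 74
paddr = 74 * 16 + 10 = 1194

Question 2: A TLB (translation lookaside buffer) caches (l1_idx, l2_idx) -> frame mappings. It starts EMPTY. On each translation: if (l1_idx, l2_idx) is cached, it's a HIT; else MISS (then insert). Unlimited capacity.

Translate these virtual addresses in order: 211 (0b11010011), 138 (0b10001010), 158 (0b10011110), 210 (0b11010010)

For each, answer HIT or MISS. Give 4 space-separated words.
Answer: MISS MISS MISS HIT

Derivation:
vaddr=211: (3,1) not in TLB -> MISS, insert
vaddr=138: (2,0) not in TLB -> MISS, insert
vaddr=158: (2,1) not in TLB -> MISS, insert
vaddr=210: (3,1) in TLB -> HIT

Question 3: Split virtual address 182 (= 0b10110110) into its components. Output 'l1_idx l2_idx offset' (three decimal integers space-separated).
vaddr = 182 = 0b10110110
  top 2 bits -> l1_idx = 2
  next 2 bits -> l2_idx = 3
  bottom 4 bits -> offset = 6

Answer: 2 3 6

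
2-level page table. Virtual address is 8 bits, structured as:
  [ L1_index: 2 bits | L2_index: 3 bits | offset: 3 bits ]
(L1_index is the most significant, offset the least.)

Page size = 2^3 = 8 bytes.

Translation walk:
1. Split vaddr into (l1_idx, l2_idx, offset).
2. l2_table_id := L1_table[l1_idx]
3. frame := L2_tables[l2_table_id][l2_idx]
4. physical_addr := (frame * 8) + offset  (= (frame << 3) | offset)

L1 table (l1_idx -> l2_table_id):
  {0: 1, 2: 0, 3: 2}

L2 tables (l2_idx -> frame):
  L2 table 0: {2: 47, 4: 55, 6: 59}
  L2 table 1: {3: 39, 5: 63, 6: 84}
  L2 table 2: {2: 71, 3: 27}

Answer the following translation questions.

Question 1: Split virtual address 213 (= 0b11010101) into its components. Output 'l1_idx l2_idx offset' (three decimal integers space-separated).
Answer: 3 2 5

Derivation:
vaddr = 213 = 0b11010101
  top 2 bits -> l1_idx = 3
  next 3 bits -> l2_idx = 2
  bottom 3 bits -> offset = 5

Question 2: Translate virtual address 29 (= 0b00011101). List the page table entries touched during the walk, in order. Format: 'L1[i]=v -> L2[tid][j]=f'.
Answer: L1[0]=1 -> L2[1][3]=39

Derivation:
vaddr = 29 = 0b00011101
Split: l1_idx=0, l2_idx=3, offset=5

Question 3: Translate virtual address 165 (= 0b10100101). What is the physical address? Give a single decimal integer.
vaddr = 165 = 0b10100101
Split: l1_idx=2, l2_idx=4, offset=5
L1[2] = 0
L2[0][4] = 55
paddr = 55 * 8 + 5 = 445

Answer: 445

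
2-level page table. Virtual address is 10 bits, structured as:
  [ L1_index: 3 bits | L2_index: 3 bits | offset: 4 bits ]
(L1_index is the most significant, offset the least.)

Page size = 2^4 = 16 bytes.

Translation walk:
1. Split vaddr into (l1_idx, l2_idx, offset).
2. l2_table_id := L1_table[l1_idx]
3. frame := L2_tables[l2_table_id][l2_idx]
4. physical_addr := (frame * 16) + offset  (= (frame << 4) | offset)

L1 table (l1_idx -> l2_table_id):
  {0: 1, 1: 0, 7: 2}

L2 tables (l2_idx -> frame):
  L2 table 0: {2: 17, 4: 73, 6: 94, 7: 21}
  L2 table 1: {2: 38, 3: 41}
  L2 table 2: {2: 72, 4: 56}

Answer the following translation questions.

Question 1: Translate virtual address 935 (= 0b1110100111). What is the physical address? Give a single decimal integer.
vaddr = 935 = 0b1110100111
Split: l1_idx=7, l2_idx=2, offset=7
L1[7] = 2
L2[2][2] = 72
paddr = 72 * 16 + 7 = 1159

Answer: 1159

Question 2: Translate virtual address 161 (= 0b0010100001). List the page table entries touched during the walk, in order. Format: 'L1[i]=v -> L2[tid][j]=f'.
Answer: L1[1]=0 -> L2[0][2]=17

Derivation:
vaddr = 161 = 0b0010100001
Split: l1_idx=1, l2_idx=2, offset=1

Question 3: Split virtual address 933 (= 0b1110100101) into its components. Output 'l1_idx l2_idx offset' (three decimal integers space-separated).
vaddr = 933 = 0b1110100101
  top 3 bits -> l1_idx = 7
  next 3 bits -> l2_idx = 2
  bottom 4 bits -> offset = 5

Answer: 7 2 5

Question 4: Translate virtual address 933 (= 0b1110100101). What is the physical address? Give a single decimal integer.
vaddr = 933 = 0b1110100101
Split: l1_idx=7, l2_idx=2, offset=5
L1[7] = 2
L2[2][2] = 72
paddr = 72 * 16 + 5 = 1157

Answer: 1157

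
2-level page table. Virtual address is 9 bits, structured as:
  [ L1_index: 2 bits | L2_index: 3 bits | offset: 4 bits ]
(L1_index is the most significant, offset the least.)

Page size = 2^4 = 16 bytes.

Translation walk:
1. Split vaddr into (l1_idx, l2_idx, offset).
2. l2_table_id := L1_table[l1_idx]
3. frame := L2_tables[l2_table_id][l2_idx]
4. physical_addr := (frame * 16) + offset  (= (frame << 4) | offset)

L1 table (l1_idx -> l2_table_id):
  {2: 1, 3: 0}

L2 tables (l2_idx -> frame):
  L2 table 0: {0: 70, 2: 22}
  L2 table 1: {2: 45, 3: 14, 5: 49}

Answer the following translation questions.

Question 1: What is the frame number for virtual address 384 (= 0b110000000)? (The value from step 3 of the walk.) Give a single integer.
vaddr = 384: l1_idx=3, l2_idx=0
L1[3] = 0; L2[0][0] = 70

Answer: 70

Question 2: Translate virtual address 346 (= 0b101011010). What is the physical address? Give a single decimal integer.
Answer: 794

Derivation:
vaddr = 346 = 0b101011010
Split: l1_idx=2, l2_idx=5, offset=10
L1[2] = 1
L2[1][5] = 49
paddr = 49 * 16 + 10 = 794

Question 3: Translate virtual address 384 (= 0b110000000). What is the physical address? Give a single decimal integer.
vaddr = 384 = 0b110000000
Split: l1_idx=3, l2_idx=0, offset=0
L1[3] = 0
L2[0][0] = 70
paddr = 70 * 16 + 0 = 1120

Answer: 1120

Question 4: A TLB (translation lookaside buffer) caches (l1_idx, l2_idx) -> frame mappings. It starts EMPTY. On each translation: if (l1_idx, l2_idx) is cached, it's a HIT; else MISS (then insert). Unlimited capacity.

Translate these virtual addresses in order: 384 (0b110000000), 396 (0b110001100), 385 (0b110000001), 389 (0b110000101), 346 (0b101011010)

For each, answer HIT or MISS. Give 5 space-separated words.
Answer: MISS HIT HIT HIT MISS

Derivation:
vaddr=384: (3,0) not in TLB -> MISS, insert
vaddr=396: (3,0) in TLB -> HIT
vaddr=385: (3,0) in TLB -> HIT
vaddr=389: (3,0) in TLB -> HIT
vaddr=346: (2,5) not in TLB -> MISS, insert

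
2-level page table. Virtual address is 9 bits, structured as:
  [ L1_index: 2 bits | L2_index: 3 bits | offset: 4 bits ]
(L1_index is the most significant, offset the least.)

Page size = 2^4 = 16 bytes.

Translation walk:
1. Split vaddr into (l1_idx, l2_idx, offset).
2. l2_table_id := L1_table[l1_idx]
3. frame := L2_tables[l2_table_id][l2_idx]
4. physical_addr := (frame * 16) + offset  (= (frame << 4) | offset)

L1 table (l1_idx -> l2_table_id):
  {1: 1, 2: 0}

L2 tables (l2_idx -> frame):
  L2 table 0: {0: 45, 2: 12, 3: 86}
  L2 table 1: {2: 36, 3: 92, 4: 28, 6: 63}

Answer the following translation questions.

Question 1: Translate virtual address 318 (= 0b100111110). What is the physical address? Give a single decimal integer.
vaddr = 318 = 0b100111110
Split: l1_idx=2, l2_idx=3, offset=14
L1[2] = 0
L2[0][3] = 86
paddr = 86 * 16 + 14 = 1390

Answer: 1390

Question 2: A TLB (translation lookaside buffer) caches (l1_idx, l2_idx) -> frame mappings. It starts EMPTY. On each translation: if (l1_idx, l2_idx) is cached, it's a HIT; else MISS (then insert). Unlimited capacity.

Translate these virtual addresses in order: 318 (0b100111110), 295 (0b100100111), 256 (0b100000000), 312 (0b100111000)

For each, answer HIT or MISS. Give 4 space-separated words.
Answer: MISS MISS MISS HIT

Derivation:
vaddr=318: (2,3) not in TLB -> MISS, insert
vaddr=295: (2,2) not in TLB -> MISS, insert
vaddr=256: (2,0) not in TLB -> MISS, insert
vaddr=312: (2,3) in TLB -> HIT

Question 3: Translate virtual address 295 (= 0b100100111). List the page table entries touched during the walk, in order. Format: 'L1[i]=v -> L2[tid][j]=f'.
Answer: L1[2]=0 -> L2[0][2]=12

Derivation:
vaddr = 295 = 0b100100111
Split: l1_idx=2, l2_idx=2, offset=7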